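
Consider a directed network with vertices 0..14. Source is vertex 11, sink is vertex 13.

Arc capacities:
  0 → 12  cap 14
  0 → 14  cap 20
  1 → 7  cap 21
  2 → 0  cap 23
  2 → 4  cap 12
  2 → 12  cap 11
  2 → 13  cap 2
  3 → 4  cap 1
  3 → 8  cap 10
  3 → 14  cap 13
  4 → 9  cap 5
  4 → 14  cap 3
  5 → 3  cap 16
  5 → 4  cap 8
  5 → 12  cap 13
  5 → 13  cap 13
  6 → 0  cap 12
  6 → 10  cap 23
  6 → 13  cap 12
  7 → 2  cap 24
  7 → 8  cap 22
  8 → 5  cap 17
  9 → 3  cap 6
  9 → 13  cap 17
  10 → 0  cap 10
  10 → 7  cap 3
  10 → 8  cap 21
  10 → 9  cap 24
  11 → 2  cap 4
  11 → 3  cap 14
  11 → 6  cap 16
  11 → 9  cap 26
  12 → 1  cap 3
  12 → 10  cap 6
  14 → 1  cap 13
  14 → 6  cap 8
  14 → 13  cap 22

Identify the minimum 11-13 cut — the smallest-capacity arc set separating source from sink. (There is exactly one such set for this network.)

augment #1: 11→2→13 push 2
augment #2: 11→6→13 push 12
augment #3: 11→9→13 push 17
augment #4: 11→3→14→13 push 13
augment #5: 11→2→0→14→13 push 2
augment #6: 11→3→4→14→13 push 1
augment #7: 11→6→0→14→13 push 4
augment #8: 11→9→3→8→5→13 push 6
max flow = 57; residual-reachable set from 11 gives S-side
cut edges (S→T): {(9,3), (9,13), (11,2), (11,3), (11,6)} total cap 57

Min-cut arcs: {(9,3), (9,13), (11,2), (11,3), (11,6)} (total capacity 57)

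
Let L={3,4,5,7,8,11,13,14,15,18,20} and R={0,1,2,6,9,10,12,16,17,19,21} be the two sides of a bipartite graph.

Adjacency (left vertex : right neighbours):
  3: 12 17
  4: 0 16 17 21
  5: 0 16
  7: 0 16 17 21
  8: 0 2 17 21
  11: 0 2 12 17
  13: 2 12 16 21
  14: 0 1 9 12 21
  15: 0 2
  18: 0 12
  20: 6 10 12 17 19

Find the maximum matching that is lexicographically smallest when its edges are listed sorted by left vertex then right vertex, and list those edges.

Lex-smallest maximum matching: {(3,12), (4,0), (5,16), (7,17), (8,2), (13,21), (14,1), (20,6)}

|M| = 8 (so the lex-smallest maximum matching has 8 edges)
process left vertices in ascending order; for each, take the smallest-labelled available neighbour that still permits 8 edges overall, or leave it unmatched if none does
lex-smallest matching: {3-12, 4-0, 5-16, 7-17, 8-2, 13-21, 14-1, 20-6}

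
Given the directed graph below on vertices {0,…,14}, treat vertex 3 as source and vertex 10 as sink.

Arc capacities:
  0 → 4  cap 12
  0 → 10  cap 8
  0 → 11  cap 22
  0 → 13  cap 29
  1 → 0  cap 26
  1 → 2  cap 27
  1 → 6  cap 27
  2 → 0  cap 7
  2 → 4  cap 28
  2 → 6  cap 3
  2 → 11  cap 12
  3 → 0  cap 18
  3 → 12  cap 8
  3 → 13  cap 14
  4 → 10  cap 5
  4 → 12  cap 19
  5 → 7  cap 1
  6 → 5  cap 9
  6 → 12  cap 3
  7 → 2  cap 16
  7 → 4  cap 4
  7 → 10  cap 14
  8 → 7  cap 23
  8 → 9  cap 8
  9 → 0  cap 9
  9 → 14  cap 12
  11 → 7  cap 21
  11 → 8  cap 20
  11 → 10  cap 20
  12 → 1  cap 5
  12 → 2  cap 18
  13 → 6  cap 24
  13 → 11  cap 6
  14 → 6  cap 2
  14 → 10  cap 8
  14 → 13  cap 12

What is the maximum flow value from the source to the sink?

Maximum flow value: 36

augment #1: 3→0→10 bottleneck 8, total now 8
augment #2: 3→0→4→10 bottleneck 5, total now 13
augment #3: 3→0→11→10 bottleneck 5, total now 18
augment #4: 3→13→11→10 bottleneck 6, total now 24
augment #5: 3→12→2→11→10 bottleneck 8, total now 32
augment #6: 3→13→6→5→7→10 bottleneck 1, total now 33
augment #7: 3→13→6→12→2→11→10 bottleneck 1, total now 34
augment #8: 3→13→6→12→2→11→7→10 bottleneck 2, total now 36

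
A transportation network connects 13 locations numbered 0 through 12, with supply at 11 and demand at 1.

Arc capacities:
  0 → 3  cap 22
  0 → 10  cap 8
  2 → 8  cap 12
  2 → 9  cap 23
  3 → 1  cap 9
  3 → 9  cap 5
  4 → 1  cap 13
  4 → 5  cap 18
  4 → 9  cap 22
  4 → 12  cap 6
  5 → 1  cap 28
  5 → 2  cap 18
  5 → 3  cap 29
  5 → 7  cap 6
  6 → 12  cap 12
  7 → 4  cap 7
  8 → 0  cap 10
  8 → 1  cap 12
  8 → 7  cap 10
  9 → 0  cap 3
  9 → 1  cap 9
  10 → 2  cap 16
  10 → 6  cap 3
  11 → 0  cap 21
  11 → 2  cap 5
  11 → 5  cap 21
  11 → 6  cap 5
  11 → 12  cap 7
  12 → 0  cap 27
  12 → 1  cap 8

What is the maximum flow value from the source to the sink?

Maximum flow value: 56

augment #1: 11→5→1 bottleneck 21, total now 21
augment #2: 11→12→1 bottleneck 7, total now 28
augment #3: 11→0→3→1 bottleneck 9, total now 37
augment #4: 11→2→8→1 bottleneck 5, total now 42
augment #5: 11→6→12→1 bottleneck 1, total now 43
augment #6: 11→0→3→9→1 bottleneck 5, total now 48
augment #7: 11→0→10→2→8→1 bottleneck 7, total now 55
augment #8: 11→6→12→0→10→2→9→1 bottleneck 1, total now 56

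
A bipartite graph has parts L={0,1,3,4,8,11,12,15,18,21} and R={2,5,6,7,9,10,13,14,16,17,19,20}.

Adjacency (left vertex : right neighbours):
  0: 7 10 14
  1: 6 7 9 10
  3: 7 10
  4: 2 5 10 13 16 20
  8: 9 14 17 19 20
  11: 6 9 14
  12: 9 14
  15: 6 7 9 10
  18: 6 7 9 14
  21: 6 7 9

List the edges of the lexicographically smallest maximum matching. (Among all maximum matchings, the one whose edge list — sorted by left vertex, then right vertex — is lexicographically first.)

Lex-smallest maximum matching: {(0,7), (1,6), (3,10), (4,2), (8,17), (11,9), (12,14)}

|M| = 7 (so the lex-smallest maximum matching has 7 edges)
process left vertices in ascending order; for each, take the smallest-labelled available neighbour that still permits 7 edges overall, or leave it unmatched if none does
lex-smallest matching: {0-7, 1-6, 3-10, 4-2, 8-17, 11-9, 12-14}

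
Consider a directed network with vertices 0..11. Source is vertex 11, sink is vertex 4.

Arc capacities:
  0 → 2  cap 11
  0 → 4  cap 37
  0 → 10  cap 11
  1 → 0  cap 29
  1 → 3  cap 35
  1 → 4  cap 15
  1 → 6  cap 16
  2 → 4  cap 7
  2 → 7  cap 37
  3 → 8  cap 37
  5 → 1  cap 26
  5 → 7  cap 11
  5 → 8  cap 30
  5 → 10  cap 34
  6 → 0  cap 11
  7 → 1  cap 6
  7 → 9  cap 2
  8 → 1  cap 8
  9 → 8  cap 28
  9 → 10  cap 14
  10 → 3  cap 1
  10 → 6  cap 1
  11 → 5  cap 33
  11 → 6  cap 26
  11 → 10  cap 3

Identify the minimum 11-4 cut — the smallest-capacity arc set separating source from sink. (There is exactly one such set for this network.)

augment #1: 11→5→1→4 push 15
augment #2: 11→6→0→4 push 11
augment #3: 11→5→1→0→4 push 11
augment #4: 11→5→7→1→0→4 push 6
augment #5: 11→5→8→1→0→4 push 1
augment #6: 11→10→3→8→1→0→4 push 1
max flow = 45; residual-reachable set from 11 gives S-side
cut edges (S→T): {(6,0), (10,3), (11,5)} total cap 45

Min-cut arcs: {(6,0), (10,3), (11,5)} (total capacity 45)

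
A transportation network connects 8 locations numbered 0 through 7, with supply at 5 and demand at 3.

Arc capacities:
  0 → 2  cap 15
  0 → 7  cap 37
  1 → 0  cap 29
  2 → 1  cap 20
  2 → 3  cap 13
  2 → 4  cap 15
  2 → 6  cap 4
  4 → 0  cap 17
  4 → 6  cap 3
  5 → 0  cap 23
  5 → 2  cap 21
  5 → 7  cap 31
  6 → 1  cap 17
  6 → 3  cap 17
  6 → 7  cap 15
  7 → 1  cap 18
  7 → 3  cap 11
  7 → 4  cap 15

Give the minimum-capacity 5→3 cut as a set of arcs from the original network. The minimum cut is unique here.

augment #1: 5→2→3 push 13
augment #2: 5→7→3 push 11
augment #3: 5→2→6→3 push 4
augment #4: 5→2→4→6→3 push 3
max flow = 31; residual-reachable set from 5 gives S-side
cut edges (S→T): {(2,3), (2,6), (4,6), (7,3)} total cap 31

Min-cut arcs: {(2,3), (2,6), (4,6), (7,3)} (total capacity 31)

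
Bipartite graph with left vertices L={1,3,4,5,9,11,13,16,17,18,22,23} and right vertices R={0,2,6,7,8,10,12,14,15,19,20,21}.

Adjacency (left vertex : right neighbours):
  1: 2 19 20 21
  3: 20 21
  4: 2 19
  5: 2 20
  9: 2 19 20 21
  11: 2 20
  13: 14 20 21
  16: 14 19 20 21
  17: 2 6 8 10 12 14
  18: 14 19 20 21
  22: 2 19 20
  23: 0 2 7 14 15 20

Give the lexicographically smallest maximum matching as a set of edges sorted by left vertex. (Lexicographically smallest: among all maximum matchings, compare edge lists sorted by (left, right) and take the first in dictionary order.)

|M| = 7 (so the lex-smallest maximum matching has 7 edges)
process left vertices in ascending order; for each, take the smallest-labelled available neighbour that still permits 7 edges overall, or leave it unmatched if none does
lex-smallest matching: {1-2, 3-20, 4-19, 9-21, 13-14, 17-6, 23-0}

Lex-smallest maximum matching: {(1,2), (3,20), (4,19), (9,21), (13,14), (17,6), (23,0)}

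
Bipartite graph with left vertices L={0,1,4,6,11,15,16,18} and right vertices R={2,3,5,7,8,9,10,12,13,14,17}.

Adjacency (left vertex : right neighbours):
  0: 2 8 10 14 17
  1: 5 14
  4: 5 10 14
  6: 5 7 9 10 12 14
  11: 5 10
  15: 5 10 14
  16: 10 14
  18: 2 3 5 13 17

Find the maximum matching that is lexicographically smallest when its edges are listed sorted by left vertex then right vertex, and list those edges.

|M| = 6 (so the lex-smallest maximum matching has 6 edges)
process left vertices in ascending order; for each, take the smallest-labelled available neighbour that still permits 6 edges overall, or leave it unmatched if none does
lex-smallest matching: {0-2, 1-5, 4-10, 6-7, 15-14, 18-3}

Lex-smallest maximum matching: {(0,2), (1,5), (4,10), (6,7), (15,14), (18,3)}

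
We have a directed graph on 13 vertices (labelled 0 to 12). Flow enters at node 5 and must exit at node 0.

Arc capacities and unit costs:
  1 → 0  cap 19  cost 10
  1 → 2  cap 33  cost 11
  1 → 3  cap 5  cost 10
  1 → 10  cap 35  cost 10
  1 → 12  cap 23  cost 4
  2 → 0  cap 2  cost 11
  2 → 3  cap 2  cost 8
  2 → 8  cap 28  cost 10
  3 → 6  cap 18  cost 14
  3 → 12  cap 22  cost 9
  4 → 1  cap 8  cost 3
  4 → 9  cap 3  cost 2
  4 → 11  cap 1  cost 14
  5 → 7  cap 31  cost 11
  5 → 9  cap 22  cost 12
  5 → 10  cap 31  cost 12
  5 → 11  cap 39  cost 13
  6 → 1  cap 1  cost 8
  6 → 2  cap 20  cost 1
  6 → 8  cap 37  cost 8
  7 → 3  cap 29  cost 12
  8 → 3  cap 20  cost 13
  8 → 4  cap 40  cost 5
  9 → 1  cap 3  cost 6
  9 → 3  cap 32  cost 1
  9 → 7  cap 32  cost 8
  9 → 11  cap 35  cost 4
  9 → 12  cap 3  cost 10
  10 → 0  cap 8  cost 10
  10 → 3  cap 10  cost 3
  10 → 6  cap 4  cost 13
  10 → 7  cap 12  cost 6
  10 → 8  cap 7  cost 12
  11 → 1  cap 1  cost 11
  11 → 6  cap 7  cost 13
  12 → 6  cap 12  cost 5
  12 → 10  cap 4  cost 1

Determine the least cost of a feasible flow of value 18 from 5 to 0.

Minimum cost for 18 units: 536

shortest-cost path #1: 5→10→0 push 8 @ unit cost 22 (adds 176)
shortest-cost path #2: 5→9→1→0 push 3 @ unit cost 28 (adds 84)
shortest-cost path #3: 5→11→1→0 push 1 @ unit cost 34 (adds 34)
shortest-cost path #4: 5→10→6→2→0 push 2 @ unit cost 37 (adds 74)
shortest-cost path #5: 5→10→8→4→1→0 push 4 @ unit cost 42 (adds 168)
total cost = 536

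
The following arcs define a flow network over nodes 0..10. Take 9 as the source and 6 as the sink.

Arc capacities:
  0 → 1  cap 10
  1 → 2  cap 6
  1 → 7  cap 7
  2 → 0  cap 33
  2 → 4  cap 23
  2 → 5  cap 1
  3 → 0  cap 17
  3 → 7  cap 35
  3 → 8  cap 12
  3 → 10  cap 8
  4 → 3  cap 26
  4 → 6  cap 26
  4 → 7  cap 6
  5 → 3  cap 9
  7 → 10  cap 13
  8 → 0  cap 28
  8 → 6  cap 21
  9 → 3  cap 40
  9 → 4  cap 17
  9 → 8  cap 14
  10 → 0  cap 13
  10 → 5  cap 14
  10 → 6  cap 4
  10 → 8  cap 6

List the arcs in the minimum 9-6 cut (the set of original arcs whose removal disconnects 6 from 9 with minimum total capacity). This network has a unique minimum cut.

Min-cut arcs: {(1,2), (8,6), (9,4), (10,6)} (total capacity 48)

augment #1: 9→4→6 push 17
augment #2: 9→8→6 push 14
augment #3: 9→3→8→6 push 7
augment #4: 9→3→10→6 push 4
augment #5: 9→3→0→1→2→4→6 push 6
max flow = 48; residual-reachable set from 9 gives S-side
cut edges (S→T): {(1,2), (8,6), (9,4), (10,6)} total cap 48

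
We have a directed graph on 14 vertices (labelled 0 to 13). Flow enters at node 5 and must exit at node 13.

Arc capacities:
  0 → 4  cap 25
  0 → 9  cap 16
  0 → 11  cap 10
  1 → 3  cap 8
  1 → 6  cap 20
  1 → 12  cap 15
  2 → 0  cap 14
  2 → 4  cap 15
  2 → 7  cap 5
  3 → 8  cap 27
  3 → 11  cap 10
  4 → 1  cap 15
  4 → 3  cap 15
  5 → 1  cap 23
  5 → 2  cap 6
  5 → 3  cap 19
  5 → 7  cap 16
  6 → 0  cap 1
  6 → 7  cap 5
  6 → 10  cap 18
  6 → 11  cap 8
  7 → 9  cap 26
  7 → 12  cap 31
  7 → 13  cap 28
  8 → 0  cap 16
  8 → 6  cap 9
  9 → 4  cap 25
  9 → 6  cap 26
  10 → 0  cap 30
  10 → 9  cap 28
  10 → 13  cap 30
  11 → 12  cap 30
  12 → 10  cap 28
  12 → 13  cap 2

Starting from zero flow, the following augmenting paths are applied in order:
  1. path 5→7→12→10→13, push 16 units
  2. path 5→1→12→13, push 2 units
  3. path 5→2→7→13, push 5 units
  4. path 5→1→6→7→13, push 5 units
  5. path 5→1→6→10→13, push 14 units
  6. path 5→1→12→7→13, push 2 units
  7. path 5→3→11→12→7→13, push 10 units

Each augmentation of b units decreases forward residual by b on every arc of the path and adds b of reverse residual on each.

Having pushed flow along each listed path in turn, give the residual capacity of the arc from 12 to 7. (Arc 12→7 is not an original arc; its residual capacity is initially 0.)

Residual capacity of (12,7): 4

after path 1 (5→7→12→10→13, push 16): res(12,7)=16
after path 2 (5→1→12→13, push 2): res(12,7)=16
after path 3 (5→2→7→13, push 5): res(12,7)=16
after path 4 (5→1→6→7→13, push 5): res(12,7)=16
after path 5 (5→1→6→10→13, push 14): res(12,7)=16
after path 6 (5→1→12→7→13, push 2): res(12,7)=14
after path 7 (5→3→11→12→7→13, push 10): res(12,7)=4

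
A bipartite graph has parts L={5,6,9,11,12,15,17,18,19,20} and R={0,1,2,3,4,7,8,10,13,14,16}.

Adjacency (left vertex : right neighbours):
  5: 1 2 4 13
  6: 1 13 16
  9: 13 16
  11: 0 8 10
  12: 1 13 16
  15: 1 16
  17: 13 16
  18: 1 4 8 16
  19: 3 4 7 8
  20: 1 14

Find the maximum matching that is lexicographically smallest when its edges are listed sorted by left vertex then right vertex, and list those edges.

|M| = 8 (so the lex-smallest maximum matching has 8 edges)
process left vertices in ascending order; for each, take the smallest-labelled available neighbour that still permits 8 edges overall, or leave it unmatched if none does
lex-smallest matching: {5-2, 6-1, 9-13, 11-0, 12-16, 18-4, 19-3, 20-14}

Lex-smallest maximum matching: {(5,2), (6,1), (9,13), (11,0), (12,16), (18,4), (19,3), (20,14)}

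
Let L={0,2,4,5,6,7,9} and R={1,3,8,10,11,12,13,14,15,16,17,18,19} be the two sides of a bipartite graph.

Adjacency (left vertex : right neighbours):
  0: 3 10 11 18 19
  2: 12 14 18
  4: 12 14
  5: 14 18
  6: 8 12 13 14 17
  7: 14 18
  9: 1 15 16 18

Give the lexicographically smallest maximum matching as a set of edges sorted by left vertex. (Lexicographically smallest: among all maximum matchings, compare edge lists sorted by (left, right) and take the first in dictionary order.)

Lex-smallest maximum matching: {(0,3), (2,12), (4,14), (5,18), (6,8), (9,1)}

|M| = 6 (so the lex-smallest maximum matching has 6 edges)
process left vertices in ascending order; for each, take the smallest-labelled available neighbour that still permits 6 edges overall, or leave it unmatched if none does
lex-smallest matching: {0-3, 2-12, 4-14, 5-18, 6-8, 9-1}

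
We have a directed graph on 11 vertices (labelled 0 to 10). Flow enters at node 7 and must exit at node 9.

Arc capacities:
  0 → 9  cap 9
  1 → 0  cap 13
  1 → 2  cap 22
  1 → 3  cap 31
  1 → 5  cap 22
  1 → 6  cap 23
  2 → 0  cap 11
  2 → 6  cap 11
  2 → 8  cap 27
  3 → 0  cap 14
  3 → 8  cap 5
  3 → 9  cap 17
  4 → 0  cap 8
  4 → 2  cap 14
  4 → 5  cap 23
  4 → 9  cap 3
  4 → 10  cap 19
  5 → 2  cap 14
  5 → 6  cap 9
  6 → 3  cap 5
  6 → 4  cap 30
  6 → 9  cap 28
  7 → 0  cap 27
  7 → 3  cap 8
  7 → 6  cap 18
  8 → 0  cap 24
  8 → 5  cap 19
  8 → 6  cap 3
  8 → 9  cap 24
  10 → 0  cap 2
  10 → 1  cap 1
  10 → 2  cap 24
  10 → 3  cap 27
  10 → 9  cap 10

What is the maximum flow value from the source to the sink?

augment #1: 7→0→9 bottleneck 9, total now 9
augment #2: 7→3→9 bottleneck 8, total now 17
augment #3: 7→6→9 bottleneck 18, total now 35

Maximum flow value: 35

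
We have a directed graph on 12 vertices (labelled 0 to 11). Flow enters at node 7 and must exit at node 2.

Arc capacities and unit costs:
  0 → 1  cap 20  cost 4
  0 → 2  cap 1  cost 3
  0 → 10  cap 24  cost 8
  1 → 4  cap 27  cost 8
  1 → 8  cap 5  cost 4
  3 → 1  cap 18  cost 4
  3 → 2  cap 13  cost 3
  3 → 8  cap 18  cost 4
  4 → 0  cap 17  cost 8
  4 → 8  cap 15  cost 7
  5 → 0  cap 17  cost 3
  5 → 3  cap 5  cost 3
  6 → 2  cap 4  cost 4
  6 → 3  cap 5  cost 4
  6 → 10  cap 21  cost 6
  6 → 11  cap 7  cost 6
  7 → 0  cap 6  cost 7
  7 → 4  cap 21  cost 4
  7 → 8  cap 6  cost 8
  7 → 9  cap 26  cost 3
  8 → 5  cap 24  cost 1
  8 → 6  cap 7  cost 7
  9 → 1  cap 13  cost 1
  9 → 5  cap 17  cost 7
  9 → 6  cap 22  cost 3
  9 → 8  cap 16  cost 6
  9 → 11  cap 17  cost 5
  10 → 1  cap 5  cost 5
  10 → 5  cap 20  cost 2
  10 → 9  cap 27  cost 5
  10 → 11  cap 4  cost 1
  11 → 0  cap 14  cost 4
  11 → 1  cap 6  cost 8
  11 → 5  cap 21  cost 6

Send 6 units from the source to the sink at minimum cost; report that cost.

Minimum cost for 6 units: 63

shortest-cost path #1: 7→0→2 push 1 @ unit cost 10 (adds 10)
shortest-cost path #2: 7→9→6→2 push 4 @ unit cost 10 (adds 40)
shortest-cost path #3: 7→9→6→3→2 push 1 @ unit cost 13 (adds 13)
total cost = 63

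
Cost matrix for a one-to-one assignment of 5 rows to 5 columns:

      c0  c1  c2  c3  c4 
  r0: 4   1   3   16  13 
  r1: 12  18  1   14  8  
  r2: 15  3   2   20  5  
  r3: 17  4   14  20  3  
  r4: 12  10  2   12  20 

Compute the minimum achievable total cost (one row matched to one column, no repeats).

optimal assignment: row0→col0 (cost 4), row1→col2 (cost 1), row2→col1 (cost 3), row3→col4 (cost 3), row4→col3 (cost 12)
total = 4 + 1 + 3 + 3 + 12 = 23

Minimum assignment cost: 23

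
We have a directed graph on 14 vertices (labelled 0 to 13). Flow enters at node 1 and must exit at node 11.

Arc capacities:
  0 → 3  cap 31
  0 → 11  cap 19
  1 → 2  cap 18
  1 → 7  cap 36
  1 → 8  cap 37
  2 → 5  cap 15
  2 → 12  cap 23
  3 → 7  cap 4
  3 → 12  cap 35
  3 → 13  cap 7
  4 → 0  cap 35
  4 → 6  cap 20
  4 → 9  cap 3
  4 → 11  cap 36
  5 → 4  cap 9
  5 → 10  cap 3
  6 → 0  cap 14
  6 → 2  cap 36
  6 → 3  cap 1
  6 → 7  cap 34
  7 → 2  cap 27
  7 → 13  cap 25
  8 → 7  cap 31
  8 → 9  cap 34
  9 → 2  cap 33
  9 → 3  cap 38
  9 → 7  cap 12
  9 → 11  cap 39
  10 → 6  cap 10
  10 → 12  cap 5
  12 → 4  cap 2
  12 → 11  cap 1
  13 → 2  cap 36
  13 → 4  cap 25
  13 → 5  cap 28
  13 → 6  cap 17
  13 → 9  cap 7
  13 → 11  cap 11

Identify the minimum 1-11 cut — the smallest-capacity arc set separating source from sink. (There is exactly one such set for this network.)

augment #1: 1→2→12→11 push 1
augment #2: 1→7→13→11 push 11
augment #3: 1→8→9→11 push 34
augment #4: 1→2→5→4→11 push 9
augment #5: 1→2→12→4→11 push 2
augment #6: 1→7→13→4→11 push 14
augment #7: 1→2→5→10→6→0→11 push 3
max flow = 74; residual-reachable set from 1 gives S-side
cut edges (S→T): {(5,4), (5,10), (7,13), (8,9), (12,4), (12,11)} total cap 74

Min-cut arcs: {(5,4), (5,10), (7,13), (8,9), (12,4), (12,11)} (total capacity 74)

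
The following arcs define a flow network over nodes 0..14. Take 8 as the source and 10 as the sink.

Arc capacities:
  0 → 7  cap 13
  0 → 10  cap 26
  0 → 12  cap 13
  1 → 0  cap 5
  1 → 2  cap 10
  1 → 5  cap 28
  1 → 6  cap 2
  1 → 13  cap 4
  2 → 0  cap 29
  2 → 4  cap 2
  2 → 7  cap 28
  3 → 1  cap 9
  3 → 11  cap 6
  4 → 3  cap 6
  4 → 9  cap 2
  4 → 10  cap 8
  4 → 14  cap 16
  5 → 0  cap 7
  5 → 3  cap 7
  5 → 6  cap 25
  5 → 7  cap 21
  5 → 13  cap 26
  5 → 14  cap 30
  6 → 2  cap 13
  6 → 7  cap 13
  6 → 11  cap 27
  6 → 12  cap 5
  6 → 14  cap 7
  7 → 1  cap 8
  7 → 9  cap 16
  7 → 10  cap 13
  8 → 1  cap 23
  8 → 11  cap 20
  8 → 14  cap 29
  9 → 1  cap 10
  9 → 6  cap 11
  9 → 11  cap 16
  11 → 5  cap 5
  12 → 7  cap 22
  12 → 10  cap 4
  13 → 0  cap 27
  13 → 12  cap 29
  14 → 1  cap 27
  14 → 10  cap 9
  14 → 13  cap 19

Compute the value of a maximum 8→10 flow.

augment #1: 8→14→10 bottleneck 9, total now 9
augment #2: 8→1→0→10 bottleneck 5, total now 14
augment #3: 8→1→2→0→10 bottleneck 10, total now 24
augment #4: 8→1→5→0→10 bottleneck 7, total now 31
augment #5: 8→1→5→7→10 bottleneck 1, total now 32
augment #6: 8→11→5→7→10 bottleneck 5, total now 37
augment #7: 8→14→13→0→10 bottleneck 4, total now 41
augment #8: 8→14→13→12→10 bottleneck 4, total now 45
augment #9: 8→14→1→5→7→10 bottleneck 7, total now 52
augment #10: 8→14→1→6→2→4→10 bottleneck 2, total now 54

Maximum flow value: 54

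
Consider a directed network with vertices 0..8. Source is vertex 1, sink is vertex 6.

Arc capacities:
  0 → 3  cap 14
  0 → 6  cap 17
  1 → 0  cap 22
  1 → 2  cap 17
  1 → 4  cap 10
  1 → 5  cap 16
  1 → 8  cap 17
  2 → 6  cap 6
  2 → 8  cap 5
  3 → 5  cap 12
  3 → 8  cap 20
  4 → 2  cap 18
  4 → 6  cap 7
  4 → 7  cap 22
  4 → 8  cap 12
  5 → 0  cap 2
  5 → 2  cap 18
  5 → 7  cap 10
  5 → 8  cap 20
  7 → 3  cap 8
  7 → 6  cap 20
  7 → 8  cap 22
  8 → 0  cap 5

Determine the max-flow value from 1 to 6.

augment #1: 1→0→6 bottleneck 17, total now 17
augment #2: 1→2→6 bottleneck 6, total now 23
augment #3: 1→4→6 bottleneck 7, total now 30
augment #4: 1→4→7→6 bottleneck 3, total now 33
augment #5: 1→5→7→6 bottleneck 10, total now 43

Maximum flow value: 43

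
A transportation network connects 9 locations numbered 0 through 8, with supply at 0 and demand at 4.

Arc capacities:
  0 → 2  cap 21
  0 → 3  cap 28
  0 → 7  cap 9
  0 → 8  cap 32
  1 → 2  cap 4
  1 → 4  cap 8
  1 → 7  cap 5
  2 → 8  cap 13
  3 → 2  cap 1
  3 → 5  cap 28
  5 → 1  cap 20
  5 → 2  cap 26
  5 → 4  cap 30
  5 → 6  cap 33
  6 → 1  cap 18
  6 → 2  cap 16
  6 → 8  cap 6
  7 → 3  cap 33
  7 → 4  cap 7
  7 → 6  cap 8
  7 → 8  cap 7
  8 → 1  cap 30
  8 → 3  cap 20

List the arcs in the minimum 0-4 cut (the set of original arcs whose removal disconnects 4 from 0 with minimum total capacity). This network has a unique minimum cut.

augment #1: 0→7→4 push 7
augment #2: 0→3→5→4 push 28
augment #3: 0→8→1→4 push 8
max flow = 43; residual-reachable set from 0 gives S-side
cut edges (S→T): {(1,4), (3,5), (7,4)} total cap 43

Min-cut arcs: {(1,4), (3,5), (7,4)} (total capacity 43)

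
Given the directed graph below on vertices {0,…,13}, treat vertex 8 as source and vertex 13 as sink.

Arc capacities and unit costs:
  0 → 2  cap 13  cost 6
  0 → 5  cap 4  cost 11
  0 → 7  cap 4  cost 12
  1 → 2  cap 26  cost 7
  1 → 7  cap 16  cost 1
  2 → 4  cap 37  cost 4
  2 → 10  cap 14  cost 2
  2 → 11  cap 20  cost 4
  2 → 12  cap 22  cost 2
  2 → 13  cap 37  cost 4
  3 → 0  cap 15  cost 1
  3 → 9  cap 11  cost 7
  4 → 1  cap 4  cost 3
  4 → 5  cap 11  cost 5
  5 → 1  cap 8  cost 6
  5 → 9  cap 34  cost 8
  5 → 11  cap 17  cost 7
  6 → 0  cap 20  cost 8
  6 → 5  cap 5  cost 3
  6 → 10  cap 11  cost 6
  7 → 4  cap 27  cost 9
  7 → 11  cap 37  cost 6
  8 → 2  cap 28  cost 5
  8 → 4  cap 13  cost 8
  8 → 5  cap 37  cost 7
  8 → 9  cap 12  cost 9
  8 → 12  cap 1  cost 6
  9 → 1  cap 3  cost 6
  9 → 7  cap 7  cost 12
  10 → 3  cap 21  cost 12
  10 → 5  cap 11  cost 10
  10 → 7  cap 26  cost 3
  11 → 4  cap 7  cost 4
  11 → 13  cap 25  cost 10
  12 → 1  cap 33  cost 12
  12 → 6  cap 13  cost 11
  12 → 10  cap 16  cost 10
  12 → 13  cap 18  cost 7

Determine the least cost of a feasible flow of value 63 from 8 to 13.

Minimum cost for 63 units: 1135

shortest-cost path #1: 8→2→13 push 28 @ unit cost 9 (adds 252)
shortest-cost path #2: 8→12→13 push 1 @ unit cost 13 (adds 13)
shortest-cost path #3: 8→4→1→2→13 push 4 @ unit cost 22 (adds 88)
shortest-cost path #4: 8→5→11→13 push 17 @ unit cost 24 (adds 408)
shortest-cost path #5: 8→5→1→2→13 push 5 @ unit cost 24 (adds 120)
shortest-cost path #6: 8→5→1→2→12→13 push 3 @ unit cost 29 (adds 87)
shortest-cost path #7: 8→9→1→2→12→13 push 3 @ unit cost 31 (adds 93)
shortest-cost path #8: 8→9→7→11→13 push 2 @ unit cost 37 (adds 74)
total cost = 1135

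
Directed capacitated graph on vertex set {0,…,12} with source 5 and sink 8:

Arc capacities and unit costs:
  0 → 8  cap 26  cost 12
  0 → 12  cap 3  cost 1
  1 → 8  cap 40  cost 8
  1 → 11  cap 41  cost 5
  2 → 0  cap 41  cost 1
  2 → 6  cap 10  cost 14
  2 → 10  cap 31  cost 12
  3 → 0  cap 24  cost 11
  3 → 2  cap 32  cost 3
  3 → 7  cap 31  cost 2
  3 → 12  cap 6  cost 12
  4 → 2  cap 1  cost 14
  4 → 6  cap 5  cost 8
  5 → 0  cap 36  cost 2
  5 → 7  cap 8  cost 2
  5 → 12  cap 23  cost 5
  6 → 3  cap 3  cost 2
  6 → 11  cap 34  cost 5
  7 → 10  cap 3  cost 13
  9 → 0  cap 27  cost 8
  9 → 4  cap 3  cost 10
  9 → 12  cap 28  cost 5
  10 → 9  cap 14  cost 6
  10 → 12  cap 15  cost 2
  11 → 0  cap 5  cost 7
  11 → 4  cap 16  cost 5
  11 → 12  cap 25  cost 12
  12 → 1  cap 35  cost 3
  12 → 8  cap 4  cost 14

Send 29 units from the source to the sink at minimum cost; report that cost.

Minimum cost for 29 units: 406

shortest-cost path #1: 5→0→8 push 26 @ unit cost 14 (adds 364)
shortest-cost path #2: 5→0→12→1→8 push 3 @ unit cost 14 (adds 42)
total cost = 406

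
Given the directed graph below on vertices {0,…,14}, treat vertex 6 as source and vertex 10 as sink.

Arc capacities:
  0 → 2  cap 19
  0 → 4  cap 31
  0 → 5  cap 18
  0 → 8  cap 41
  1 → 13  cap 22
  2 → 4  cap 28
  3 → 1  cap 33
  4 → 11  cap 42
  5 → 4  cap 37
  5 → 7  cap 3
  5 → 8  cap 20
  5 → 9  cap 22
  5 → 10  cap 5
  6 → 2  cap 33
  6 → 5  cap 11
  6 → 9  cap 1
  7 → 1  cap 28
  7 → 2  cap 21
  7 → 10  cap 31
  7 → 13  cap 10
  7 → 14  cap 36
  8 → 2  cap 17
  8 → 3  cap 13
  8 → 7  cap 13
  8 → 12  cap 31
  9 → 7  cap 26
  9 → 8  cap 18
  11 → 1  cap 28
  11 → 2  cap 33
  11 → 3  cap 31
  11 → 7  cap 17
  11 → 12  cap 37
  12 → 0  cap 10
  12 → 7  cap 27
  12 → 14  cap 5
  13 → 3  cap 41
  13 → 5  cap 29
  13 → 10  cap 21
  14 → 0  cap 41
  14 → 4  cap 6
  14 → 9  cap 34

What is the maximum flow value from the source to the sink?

augment #1: 6→5→10 bottleneck 5, total now 5
augment #2: 6→5→7→10 bottleneck 3, total now 8
augment #3: 6→9→7→10 bottleneck 1, total now 9
augment #4: 6→5→8→7→10 bottleneck 3, total now 12
augment #5: 6→2→4→11→7→10 bottleneck 17, total now 29
augment #6: 6→2→4→11→1→13→10 bottleneck 11, total now 40

Maximum flow value: 40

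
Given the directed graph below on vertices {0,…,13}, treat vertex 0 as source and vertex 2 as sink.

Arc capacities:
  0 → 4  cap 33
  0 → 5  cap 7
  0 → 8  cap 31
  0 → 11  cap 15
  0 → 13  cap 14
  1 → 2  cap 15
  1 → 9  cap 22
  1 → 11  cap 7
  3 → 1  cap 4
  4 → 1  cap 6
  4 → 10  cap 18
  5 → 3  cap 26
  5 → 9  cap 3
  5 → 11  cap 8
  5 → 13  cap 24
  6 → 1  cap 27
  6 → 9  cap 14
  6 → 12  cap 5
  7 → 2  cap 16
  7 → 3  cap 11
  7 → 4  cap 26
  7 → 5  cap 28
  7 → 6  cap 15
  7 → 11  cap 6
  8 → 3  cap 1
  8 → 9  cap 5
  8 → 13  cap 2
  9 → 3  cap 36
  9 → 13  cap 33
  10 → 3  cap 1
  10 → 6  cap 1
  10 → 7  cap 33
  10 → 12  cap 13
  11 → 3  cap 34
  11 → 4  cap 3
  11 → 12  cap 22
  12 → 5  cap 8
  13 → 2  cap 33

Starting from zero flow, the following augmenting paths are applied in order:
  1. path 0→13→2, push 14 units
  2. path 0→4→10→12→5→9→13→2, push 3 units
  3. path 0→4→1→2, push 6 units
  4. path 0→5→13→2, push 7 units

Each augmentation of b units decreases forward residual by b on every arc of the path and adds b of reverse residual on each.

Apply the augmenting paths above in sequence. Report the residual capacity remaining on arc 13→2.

after path 1 (0→13→2, push 14): res(13,2)=19
after path 2 (0→4→10→12→5→9→13→2, push 3): res(13,2)=16
after path 3 (0→4→1→2, push 6): res(13,2)=16
after path 4 (0→5→13→2, push 7): res(13,2)=9

Residual capacity of (13,2): 9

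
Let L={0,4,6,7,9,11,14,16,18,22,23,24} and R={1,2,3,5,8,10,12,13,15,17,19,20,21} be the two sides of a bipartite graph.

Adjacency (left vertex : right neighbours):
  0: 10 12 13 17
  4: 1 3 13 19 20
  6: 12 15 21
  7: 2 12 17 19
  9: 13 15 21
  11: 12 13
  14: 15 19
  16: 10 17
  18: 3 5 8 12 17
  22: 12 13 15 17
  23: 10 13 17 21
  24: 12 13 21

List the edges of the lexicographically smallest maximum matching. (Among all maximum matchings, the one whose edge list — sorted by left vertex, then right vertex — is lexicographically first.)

Lex-smallest maximum matching: {(0,10), (4,1), (6,12), (7,2), (9,13), (14,19), (16,17), (18,3), (22,15), (23,21)}

|M| = 10 (so the lex-smallest maximum matching has 10 edges)
process left vertices in ascending order; for each, take the smallest-labelled available neighbour that still permits 10 edges overall, or leave it unmatched if none does
lex-smallest matching: {0-10, 4-1, 6-12, 7-2, 9-13, 14-19, 16-17, 18-3, 22-15, 23-21}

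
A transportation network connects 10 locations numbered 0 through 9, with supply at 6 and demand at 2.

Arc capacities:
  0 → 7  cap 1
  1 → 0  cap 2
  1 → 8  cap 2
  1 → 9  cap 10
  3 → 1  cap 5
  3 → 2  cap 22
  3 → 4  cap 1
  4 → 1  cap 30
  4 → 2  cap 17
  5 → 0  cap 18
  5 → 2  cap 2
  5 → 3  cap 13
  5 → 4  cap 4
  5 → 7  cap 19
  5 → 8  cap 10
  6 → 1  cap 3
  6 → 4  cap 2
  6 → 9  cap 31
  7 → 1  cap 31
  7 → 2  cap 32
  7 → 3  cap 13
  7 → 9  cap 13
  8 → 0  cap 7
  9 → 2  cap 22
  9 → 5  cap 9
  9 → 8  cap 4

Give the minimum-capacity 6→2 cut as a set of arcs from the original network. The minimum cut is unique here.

Min-cut arcs: {(0,7), (6,4), (9,2), (9,5)} (total capacity 34)

augment #1: 6→4→2 push 2
augment #2: 6→9→2 push 22
augment #3: 6→9→5→2 push 2
augment #4: 6→1→0→7→2 push 1
augment #5: 6→9→5→3→2 push 7
max flow = 34; residual-reachable set from 6 gives S-side
cut edges (S→T): {(0,7), (6,4), (9,2), (9,5)} total cap 34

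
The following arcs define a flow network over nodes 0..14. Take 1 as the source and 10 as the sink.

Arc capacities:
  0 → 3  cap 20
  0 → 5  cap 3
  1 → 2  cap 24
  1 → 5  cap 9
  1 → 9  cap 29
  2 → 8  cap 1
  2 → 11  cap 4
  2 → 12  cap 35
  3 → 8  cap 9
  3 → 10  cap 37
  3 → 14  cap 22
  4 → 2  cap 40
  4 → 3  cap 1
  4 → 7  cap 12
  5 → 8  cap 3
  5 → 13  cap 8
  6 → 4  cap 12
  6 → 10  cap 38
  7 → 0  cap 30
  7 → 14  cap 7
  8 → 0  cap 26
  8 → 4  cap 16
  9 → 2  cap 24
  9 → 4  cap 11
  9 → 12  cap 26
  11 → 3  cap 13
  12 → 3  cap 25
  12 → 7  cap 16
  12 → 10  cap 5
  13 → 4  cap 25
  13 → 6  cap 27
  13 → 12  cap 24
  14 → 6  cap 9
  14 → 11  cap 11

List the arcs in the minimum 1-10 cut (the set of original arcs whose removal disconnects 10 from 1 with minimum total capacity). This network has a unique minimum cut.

augment #1: 1→2→12→10 push 5
augment #2: 1→2→11→3→10 push 4
augment #3: 1→2→12→3→10 push 15
augment #4: 1→5→13→6→10 push 8
augment #5: 1→9→4→3→10 push 1
augment #6: 1→9→12→3→10 push 10
augment #7: 1→5→8→0→3→10 push 1
augment #8: 1→9→2→8→0→3→10 push 1
augment #9: 1→9→4→7→0→3→10 push 5
augment #10: 1→9→4→7→14→6→10 push 5
augment #11: 1→9→12→7→14→6→10 push 2
augment #12: 1→9→12→7→0→3→14→6→10 push 2
max flow = 59; residual-reachable set from 1 gives S-side
cut edges (S→T): {(3,10), (5,13), (12,10), (14,6)} total cap 59

Min-cut arcs: {(3,10), (5,13), (12,10), (14,6)} (total capacity 59)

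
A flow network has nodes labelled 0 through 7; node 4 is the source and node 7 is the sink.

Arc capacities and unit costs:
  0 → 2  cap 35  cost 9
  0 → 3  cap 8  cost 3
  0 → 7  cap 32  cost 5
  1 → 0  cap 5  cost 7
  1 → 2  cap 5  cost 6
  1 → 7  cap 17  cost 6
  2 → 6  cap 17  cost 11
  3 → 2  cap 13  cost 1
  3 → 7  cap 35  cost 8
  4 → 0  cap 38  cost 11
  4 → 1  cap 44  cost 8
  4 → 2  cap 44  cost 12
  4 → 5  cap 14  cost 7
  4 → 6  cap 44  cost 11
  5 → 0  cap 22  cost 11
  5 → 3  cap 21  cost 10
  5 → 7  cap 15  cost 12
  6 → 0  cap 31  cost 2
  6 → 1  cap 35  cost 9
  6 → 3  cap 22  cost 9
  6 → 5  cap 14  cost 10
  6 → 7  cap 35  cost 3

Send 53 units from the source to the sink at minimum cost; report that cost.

shortest-cost path #1: 4→6→7 push 35 @ unit cost 14 (adds 490)
shortest-cost path #2: 4→1→7 push 17 @ unit cost 14 (adds 238)
shortest-cost path #3: 4→0→7 push 1 @ unit cost 16 (adds 16)
total cost = 744

Minimum cost for 53 units: 744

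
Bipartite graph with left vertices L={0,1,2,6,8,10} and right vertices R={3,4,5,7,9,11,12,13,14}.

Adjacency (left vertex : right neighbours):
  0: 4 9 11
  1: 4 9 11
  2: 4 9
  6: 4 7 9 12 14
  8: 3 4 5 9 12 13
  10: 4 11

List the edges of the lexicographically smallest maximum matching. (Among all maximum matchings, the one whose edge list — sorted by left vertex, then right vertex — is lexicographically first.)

Lex-smallest maximum matching: {(0,4), (1,9), (6,7), (8,3), (10,11)}

|M| = 5 (so the lex-smallest maximum matching has 5 edges)
process left vertices in ascending order; for each, take the smallest-labelled available neighbour that still permits 5 edges overall, or leave it unmatched if none does
lex-smallest matching: {0-4, 1-9, 6-7, 8-3, 10-11}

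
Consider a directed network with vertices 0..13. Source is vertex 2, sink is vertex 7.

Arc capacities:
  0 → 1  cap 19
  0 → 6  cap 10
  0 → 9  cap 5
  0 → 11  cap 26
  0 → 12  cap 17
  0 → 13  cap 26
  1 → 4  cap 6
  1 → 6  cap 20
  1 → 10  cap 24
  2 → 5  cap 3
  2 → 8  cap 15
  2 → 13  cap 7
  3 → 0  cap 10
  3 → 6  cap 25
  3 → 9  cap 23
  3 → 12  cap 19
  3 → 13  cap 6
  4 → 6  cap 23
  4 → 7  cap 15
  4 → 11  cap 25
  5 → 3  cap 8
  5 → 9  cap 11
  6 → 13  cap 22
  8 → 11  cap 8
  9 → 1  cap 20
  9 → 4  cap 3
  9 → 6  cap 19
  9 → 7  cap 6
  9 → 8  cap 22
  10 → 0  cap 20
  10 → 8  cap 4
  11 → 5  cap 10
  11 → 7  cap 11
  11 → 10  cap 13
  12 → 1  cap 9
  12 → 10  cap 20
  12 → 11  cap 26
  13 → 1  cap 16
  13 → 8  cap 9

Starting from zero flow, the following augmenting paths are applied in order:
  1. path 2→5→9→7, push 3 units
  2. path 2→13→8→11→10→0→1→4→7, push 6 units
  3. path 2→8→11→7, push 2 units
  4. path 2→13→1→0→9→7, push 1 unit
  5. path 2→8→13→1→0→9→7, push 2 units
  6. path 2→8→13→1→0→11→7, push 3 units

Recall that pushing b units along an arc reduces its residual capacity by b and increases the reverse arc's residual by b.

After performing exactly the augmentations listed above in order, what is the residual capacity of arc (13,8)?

after path 1 (2→5→9→7, push 3): res(13,8)=9
after path 2 (2→13→8→11→10→0→1→4→7, push 6): res(13,8)=3
after path 3 (2→8→11→7, push 2): res(13,8)=3
after path 4 (2→13→1→0→9→7, push 1): res(13,8)=3
after path 5 (2→8→13→1→0→9→7, push 2): res(13,8)=5
after path 6 (2→8→13→1→0→11→7, push 3): res(13,8)=8

Residual capacity of (13,8): 8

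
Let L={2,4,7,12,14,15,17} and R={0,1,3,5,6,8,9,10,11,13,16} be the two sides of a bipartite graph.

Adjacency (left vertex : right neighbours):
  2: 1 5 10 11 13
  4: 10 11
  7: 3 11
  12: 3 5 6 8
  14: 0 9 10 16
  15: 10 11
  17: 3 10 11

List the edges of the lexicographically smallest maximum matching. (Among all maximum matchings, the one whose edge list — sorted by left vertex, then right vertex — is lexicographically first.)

Lex-smallest maximum matching: {(2,1), (4,10), (7,3), (12,5), (14,0), (15,11)}

|M| = 6 (so the lex-smallest maximum matching has 6 edges)
process left vertices in ascending order; for each, take the smallest-labelled available neighbour that still permits 6 edges overall, or leave it unmatched if none does
lex-smallest matching: {2-1, 4-10, 7-3, 12-5, 14-0, 15-11}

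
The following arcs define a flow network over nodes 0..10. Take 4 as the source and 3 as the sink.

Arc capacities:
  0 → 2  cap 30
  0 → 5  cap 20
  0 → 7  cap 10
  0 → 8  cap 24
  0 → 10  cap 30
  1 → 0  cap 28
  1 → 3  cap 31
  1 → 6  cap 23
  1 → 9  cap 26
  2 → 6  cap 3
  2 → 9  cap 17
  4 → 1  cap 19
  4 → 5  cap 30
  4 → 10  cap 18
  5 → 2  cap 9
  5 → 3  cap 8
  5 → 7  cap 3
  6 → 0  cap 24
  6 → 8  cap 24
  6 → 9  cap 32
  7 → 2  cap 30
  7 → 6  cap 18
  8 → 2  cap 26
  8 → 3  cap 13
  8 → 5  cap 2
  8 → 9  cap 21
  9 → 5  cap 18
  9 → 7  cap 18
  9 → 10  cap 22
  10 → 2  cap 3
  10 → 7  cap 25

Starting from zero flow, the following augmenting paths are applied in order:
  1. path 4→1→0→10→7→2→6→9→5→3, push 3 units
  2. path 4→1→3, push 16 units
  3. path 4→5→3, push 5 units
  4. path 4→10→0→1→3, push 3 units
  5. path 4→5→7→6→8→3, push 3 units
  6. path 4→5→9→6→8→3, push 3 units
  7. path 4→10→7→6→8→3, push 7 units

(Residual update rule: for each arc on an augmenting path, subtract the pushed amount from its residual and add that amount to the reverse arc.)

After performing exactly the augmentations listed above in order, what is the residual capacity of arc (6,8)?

after path 1 (4→1→0→10→7→2→6→9→5→3, push 3): res(6,8)=24
after path 2 (4→1→3, push 16): res(6,8)=24
after path 3 (4→5→3, push 5): res(6,8)=24
after path 4 (4→10→0→1→3, push 3): res(6,8)=24
after path 5 (4→5→7→6→8→3, push 3): res(6,8)=21
after path 6 (4→5→9→6→8→3, push 3): res(6,8)=18
after path 7 (4→10→7→6→8→3, push 7): res(6,8)=11

Residual capacity of (6,8): 11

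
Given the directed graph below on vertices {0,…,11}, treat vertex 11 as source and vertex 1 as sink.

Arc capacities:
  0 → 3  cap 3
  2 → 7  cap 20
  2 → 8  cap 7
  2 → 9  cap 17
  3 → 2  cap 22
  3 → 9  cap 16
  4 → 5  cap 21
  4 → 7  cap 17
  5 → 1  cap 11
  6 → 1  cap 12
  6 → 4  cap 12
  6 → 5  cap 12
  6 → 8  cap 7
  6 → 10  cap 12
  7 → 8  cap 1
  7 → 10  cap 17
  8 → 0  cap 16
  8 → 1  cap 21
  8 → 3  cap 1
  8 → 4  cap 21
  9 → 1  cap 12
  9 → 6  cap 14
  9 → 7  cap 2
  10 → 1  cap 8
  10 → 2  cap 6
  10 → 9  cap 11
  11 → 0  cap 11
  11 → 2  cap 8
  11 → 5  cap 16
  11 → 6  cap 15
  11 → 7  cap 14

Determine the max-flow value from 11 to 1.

augment #1: 11→5→1 bottleneck 11, total now 11
augment #2: 11→6→1 bottleneck 12, total now 23
augment #3: 11→2→8→1 bottleneck 7, total now 30
augment #4: 11→2→9→1 bottleneck 1, total now 31
augment #5: 11→6→8→1 bottleneck 3, total now 34
augment #6: 11→7→8→1 bottleneck 1, total now 35
augment #7: 11→7→10→1 bottleneck 8, total now 43
augment #8: 11→0→3→9→1 bottleneck 3, total now 46
augment #9: 11→7→10→9→1 bottleneck 5, total now 51

Maximum flow value: 51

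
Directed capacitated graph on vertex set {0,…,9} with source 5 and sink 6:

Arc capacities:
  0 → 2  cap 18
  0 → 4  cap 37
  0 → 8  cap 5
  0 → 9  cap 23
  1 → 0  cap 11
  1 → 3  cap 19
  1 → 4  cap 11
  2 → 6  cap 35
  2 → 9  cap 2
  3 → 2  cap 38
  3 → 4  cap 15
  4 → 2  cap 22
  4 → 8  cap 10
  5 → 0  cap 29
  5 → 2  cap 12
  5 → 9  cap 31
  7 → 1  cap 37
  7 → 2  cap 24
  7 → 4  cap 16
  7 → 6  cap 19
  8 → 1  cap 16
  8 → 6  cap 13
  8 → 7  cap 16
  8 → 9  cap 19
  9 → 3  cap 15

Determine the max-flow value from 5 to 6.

Maximum flow value: 50

augment #1: 5→2→6 bottleneck 12, total now 12
augment #2: 5→0→2→6 bottleneck 18, total now 30
augment #3: 5→0→8→6 bottleneck 5, total now 35
augment #4: 5→0→4→2→6 bottleneck 5, total now 40
augment #5: 5→0→4→8→6 bottleneck 1, total now 41
augment #6: 5→9→3→4→8→6 bottleneck 7, total now 48
augment #7: 5→9→3→4→8→7→6 bottleneck 2, total now 50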